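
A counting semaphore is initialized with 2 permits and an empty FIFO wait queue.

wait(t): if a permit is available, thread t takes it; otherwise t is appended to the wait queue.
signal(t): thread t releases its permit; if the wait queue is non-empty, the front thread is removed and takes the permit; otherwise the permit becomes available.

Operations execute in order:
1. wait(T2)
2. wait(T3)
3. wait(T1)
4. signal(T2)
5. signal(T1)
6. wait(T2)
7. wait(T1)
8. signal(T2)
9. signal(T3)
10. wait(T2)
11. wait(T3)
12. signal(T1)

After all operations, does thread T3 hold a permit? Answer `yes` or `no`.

Step 1: wait(T2) -> count=1 queue=[] holders={T2}
Step 2: wait(T3) -> count=0 queue=[] holders={T2,T3}
Step 3: wait(T1) -> count=0 queue=[T1] holders={T2,T3}
Step 4: signal(T2) -> count=0 queue=[] holders={T1,T3}
Step 5: signal(T1) -> count=1 queue=[] holders={T3}
Step 6: wait(T2) -> count=0 queue=[] holders={T2,T3}
Step 7: wait(T1) -> count=0 queue=[T1] holders={T2,T3}
Step 8: signal(T2) -> count=0 queue=[] holders={T1,T3}
Step 9: signal(T3) -> count=1 queue=[] holders={T1}
Step 10: wait(T2) -> count=0 queue=[] holders={T1,T2}
Step 11: wait(T3) -> count=0 queue=[T3] holders={T1,T2}
Step 12: signal(T1) -> count=0 queue=[] holders={T2,T3}
Final holders: {T2,T3} -> T3 in holders

Answer: yes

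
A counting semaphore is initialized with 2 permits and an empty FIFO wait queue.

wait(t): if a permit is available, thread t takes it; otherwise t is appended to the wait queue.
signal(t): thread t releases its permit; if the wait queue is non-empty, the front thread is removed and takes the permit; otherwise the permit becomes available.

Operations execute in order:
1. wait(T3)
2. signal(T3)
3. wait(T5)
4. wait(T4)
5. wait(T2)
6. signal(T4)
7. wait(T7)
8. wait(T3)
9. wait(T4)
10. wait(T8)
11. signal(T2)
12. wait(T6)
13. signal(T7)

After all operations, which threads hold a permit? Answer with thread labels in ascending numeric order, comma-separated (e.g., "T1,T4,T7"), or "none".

Step 1: wait(T3) -> count=1 queue=[] holders={T3}
Step 2: signal(T3) -> count=2 queue=[] holders={none}
Step 3: wait(T5) -> count=1 queue=[] holders={T5}
Step 4: wait(T4) -> count=0 queue=[] holders={T4,T5}
Step 5: wait(T2) -> count=0 queue=[T2] holders={T4,T5}
Step 6: signal(T4) -> count=0 queue=[] holders={T2,T5}
Step 7: wait(T7) -> count=0 queue=[T7] holders={T2,T5}
Step 8: wait(T3) -> count=0 queue=[T7,T3] holders={T2,T5}
Step 9: wait(T4) -> count=0 queue=[T7,T3,T4] holders={T2,T5}
Step 10: wait(T8) -> count=0 queue=[T7,T3,T4,T8] holders={T2,T5}
Step 11: signal(T2) -> count=0 queue=[T3,T4,T8] holders={T5,T7}
Step 12: wait(T6) -> count=0 queue=[T3,T4,T8,T6] holders={T5,T7}
Step 13: signal(T7) -> count=0 queue=[T4,T8,T6] holders={T3,T5}
Final holders: T3,T5

Answer: T3,T5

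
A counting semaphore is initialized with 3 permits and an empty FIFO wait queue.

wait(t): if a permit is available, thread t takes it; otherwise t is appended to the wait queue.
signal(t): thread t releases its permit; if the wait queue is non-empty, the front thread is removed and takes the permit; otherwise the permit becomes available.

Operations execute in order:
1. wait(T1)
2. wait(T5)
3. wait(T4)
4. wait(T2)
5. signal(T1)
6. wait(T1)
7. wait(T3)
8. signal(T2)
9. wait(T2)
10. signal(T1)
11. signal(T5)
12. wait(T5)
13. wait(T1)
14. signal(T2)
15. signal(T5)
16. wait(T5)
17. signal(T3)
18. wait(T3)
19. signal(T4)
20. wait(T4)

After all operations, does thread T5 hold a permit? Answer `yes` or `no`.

Step 1: wait(T1) -> count=2 queue=[] holders={T1}
Step 2: wait(T5) -> count=1 queue=[] holders={T1,T5}
Step 3: wait(T4) -> count=0 queue=[] holders={T1,T4,T5}
Step 4: wait(T2) -> count=0 queue=[T2] holders={T1,T4,T5}
Step 5: signal(T1) -> count=0 queue=[] holders={T2,T4,T5}
Step 6: wait(T1) -> count=0 queue=[T1] holders={T2,T4,T5}
Step 7: wait(T3) -> count=0 queue=[T1,T3] holders={T2,T4,T5}
Step 8: signal(T2) -> count=0 queue=[T3] holders={T1,T4,T5}
Step 9: wait(T2) -> count=0 queue=[T3,T2] holders={T1,T4,T5}
Step 10: signal(T1) -> count=0 queue=[T2] holders={T3,T4,T5}
Step 11: signal(T5) -> count=0 queue=[] holders={T2,T3,T4}
Step 12: wait(T5) -> count=0 queue=[T5] holders={T2,T3,T4}
Step 13: wait(T1) -> count=0 queue=[T5,T1] holders={T2,T3,T4}
Step 14: signal(T2) -> count=0 queue=[T1] holders={T3,T4,T5}
Step 15: signal(T5) -> count=0 queue=[] holders={T1,T3,T4}
Step 16: wait(T5) -> count=0 queue=[T5] holders={T1,T3,T4}
Step 17: signal(T3) -> count=0 queue=[] holders={T1,T4,T5}
Step 18: wait(T3) -> count=0 queue=[T3] holders={T1,T4,T5}
Step 19: signal(T4) -> count=0 queue=[] holders={T1,T3,T5}
Step 20: wait(T4) -> count=0 queue=[T4] holders={T1,T3,T5}
Final holders: {T1,T3,T5} -> T5 in holders

Answer: yes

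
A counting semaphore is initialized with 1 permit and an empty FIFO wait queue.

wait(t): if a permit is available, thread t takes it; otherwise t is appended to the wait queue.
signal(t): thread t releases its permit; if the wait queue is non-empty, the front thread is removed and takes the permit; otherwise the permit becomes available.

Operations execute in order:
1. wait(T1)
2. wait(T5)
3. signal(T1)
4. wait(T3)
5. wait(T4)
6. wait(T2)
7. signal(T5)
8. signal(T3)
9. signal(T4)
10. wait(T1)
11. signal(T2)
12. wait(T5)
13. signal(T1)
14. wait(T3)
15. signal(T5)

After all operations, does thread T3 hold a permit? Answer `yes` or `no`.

Answer: yes

Derivation:
Step 1: wait(T1) -> count=0 queue=[] holders={T1}
Step 2: wait(T5) -> count=0 queue=[T5] holders={T1}
Step 3: signal(T1) -> count=0 queue=[] holders={T5}
Step 4: wait(T3) -> count=0 queue=[T3] holders={T5}
Step 5: wait(T4) -> count=0 queue=[T3,T4] holders={T5}
Step 6: wait(T2) -> count=0 queue=[T3,T4,T2] holders={T5}
Step 7: signal(T5) -> count=0 queue=[T4,T2] holders={T3}
Step 8: signal(T3) -> count=0 queue=[T2] holders={T4}
Step 9: signal(T4) -> count=0 queue=[] holders={T2}
Step 10: wait(T1) -> count=0 queue=[T1] holders={T2}
Step 11: signal(T2) -> count=0 queue=[] holders={T1}
Step 12: wait(T5) -> count=0 queue=[T5] holders={T1}
Step 13: signal(T1) -> count=0 queue=[] holders={T5}
Step 14: wait(T3) -> count=0 queue=[T3] holders={T5}
Step 15: signal(T5) -> count=0 queue=[] holders={T3}
Final holders: {T3} -> T3 in holders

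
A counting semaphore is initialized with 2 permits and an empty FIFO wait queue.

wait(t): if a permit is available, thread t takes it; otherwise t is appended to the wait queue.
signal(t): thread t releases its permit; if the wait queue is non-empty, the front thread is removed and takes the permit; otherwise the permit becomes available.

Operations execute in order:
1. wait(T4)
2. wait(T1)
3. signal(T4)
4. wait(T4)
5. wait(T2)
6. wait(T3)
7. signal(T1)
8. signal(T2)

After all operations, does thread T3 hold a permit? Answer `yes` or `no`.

Answer: yes

Derivation:
Step 1: wait(T4) -> count=1 queue=[] holders={T4}
Step 2: wait(T1) -> count=0 queue=[] holders={T1,T4}
Step 3: signal(T4) -> count=1 queue=[] holders={T1}
Step 4: wait(T4) -> count=0 queue=[] holders={T1,T4}
Step 5: wait(T2) -> count=0 queue=[T2] holders={T1,T4}
Step 6: wait(T3) -> count=0 queue=[T2,T3] holders={T1,T4}
Step 7: signal(T1) -> count=0 queue=[T3] holders={T2,T4}
Step 8: signal(T2) -> count=0 queue=[] holders={T3,T4}
Final holders: {T3,T4} -> T3 in holders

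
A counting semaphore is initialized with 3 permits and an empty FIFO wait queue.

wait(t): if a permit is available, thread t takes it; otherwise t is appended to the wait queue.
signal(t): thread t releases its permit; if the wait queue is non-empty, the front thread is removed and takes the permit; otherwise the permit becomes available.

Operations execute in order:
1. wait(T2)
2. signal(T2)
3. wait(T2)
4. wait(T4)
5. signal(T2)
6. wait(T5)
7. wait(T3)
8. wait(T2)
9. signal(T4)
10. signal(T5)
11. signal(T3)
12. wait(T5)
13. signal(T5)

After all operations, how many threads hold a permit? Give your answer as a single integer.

Answer: 1

Derivation:
Step 1: wait(T2) -> count=2 queue=[] holders={T2}
Step 2: signal(T2) -> count=3 queue=[] holders={none}
Step 3: wait(T2) -> count=2 queue=[] holders={T2}
Step 4: wait(T4) -> count=1 queue=[] holders={T2,T4}
Step 5: signal(T2) -> count=2 queue=[] holders={T4}
Step 6: wait(T5) -> count=1 queue=[] holders={T4,T5}
Step 7: wait(T3) -> count=0 queue=[] holders={T3,T4,T5}
Step 8: wait(T2) -> count=0 queue=[T2] holders={T3,T4,T5}
Step 9: signal(T4) -> count=0 queue=[] holders={T2,T3,T5}
Step 10: signal(T5) -> count=1 queue=[] holders={T2,T3}
Step 11: signal(T3) -> count=2 queue=[] holders={T2}
Step 12: wait(T5) -> count=1 queue=[] holders={T2,T5}
Step 13: signal(T5) -> count=2 queue=[] holders={T2}
Final holders: {T2} -> 1 thread(s)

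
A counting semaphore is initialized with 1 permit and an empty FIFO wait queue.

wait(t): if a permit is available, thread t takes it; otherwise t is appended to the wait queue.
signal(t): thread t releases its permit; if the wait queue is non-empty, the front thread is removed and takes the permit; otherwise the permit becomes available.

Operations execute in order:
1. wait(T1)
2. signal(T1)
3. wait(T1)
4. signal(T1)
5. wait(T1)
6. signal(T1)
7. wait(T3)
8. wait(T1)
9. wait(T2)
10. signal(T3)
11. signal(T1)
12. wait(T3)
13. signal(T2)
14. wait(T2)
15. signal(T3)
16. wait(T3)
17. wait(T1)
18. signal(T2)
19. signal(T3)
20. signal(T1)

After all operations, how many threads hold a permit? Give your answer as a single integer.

Answer: 0

Derivation:
Step 1: wait(T1) -> count=0 queue=[] holders={T1}
Step 2: signal(T1) -> count=1 queue=[] holders={none}
Step 3: wait(T1) -> count=0 queue=[] holders={T1}
Step 4: signal(T1) -> count=1 queue=[] holders={none}
Step 5: wait(T1) -> count=0 queue=[] holders={T1}
Step 6: signal(T1) -> count=1 queue=[] holders={none}
Step 7: wait(T3) -> count=0 queue=[] holders={T3}
Step 8: wait(T1) -> count=0 queue=[T1] holders={T3}
Step 9: wait(T2) -> count=0 queue=[T1,T2] holders={T3}
Step 10: signal(T3) -> count=0 queue=[T2] holders={T1}
Step 11: signal(T1) -> count=0 queue=[] holders={T2}
Step 12: wait(T3) -> count=0 queue=[T3] holders={T2}
Step 13: signal(T2) -> count=0 queue=[] holders={T3}
Step 14: wait(T2) -> count=0 queue=[T2] holders={T3}
Step 15: signal(T3) -> count=0 queue=[] holders={T2}
Step 16: wait(T3) -> count=0 queue=[T3] holders={T2}
Step 17: wait(T1) -> count=0 queue=[T3,T1] holders={T2}
Step 18: signal(T2) -> count=0 queue=[T1] holders={T3}
Step 19: signal(T3) -> count=0 queue=[] holders={T1}
Step 20: signal(T1) -> count=1 queue=[] holders={none}
Final holders: {none} -> 0 thread(s)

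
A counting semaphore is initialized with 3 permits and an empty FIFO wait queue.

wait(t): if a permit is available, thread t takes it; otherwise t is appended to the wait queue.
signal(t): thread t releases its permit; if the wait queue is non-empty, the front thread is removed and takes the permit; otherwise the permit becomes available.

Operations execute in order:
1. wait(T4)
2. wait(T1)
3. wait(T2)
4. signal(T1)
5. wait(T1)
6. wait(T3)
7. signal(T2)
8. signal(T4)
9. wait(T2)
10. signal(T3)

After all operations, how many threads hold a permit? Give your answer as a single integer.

Answer: 2

Derivation:
Step 1: wait(T4) -> count=2 queue=[] holders={T4}
Step 2: wait(T1) -> count=1 queue=[] holders={T1,T4}
Step 3: wait(T2) -> count=0 queue=[] holders={T1,T2,T4}
Step 4: signal(T1) -> count=1 queue=[] holders={T2,T4}
Step 5: wait(T1) -> count=0 queue=[] holders={T1,T2,T4}
Step 6: wait(T3) -> count=0 queue=[T3] holders={T1,T2,T4}
Step 7: signal(T2) -> count=0 queue=[] holders={T1,T3,T4}
Step 8: signal(T4) -> count=1 queue=[] holders={T1,T3}
Step 9: wait(T2) -> count=0 queue=[] holders={T1,T2,T3}
Step 10: signal(T3) -> count=1 queue=[] holders={T1,T2}
Final holders: {T1,T2} -> 2 thread(s)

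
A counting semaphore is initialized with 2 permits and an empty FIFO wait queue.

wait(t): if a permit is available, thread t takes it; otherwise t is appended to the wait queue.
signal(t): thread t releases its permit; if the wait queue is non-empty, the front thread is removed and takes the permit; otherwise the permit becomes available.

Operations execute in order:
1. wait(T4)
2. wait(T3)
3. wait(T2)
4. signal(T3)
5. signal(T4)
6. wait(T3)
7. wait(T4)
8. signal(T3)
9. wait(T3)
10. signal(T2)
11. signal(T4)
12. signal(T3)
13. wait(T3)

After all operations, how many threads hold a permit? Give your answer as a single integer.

Step 1: wait(T4) -> count=1 queue=[] holders={T4}
Step 2: wait(T3) -> count=0 queue=[] holders={T3,T4}
Step 3: wait(T2) -> count=0 queue=[T2] holders={T3,T4}
Step 4: signal(T3) -> count=0 queue=[] holders={T2,T4}
Step 5: signal(T4) -> count=1 queue=[] holders={T2}
Step 6: wait(T3) -> count=0 queue=[] holders={T2,T3}
Step 7: wait(T4) -> count=0 queue=[T4] holders={T2,T3}
Step 8: signal(T3) -> count=0 queue=[] holders={T2,T4}
Step 9: wait(T3) -> count=0 queue=[T3] holders={T2,T4}
Step 10: signal(T2) -> count=0 queue=[] holders={T3,T4}
Step 11: signal(T4) -> count=1 queue=[] holders={T3}
Step 12: signal(T3) -> count=2 queue=[] holders={none}
Step 13: wait(T3) -> count=1 queue=[] holders={T3}
Final holders: {T3} -> 1 thread(s)

Answer: 1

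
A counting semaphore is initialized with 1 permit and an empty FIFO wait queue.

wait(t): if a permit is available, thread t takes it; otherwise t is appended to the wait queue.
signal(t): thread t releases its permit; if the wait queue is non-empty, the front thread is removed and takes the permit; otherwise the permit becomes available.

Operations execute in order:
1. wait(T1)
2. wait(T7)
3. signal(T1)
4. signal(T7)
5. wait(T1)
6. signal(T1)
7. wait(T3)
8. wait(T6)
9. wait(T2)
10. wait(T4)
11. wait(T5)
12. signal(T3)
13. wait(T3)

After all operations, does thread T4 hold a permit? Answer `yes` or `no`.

Answer: no

Derivation:
Step 1: wait(T1) -> count=0 queue=[] holders={T1}
Step 2: wait(T7) -> count=0 queue=[T7] holders={T1}
Step 3: signal(T1) -> count=0 queue=[] holders={T7}
Step 4: signal(T7) -> count=1 queue=[] holders={none}
Step 5: wait(T1) -> count=0 queue=[] holders={T1}
Step 6: signal(T1) -> count=1 queue=[] holders={none}
Step 7: wait(T3) -> count=0 queue=[] holders={T3}
Step 8: wait(T6) -> count=0 queue=[T6] holders={T3}
Step 9: wait(T2) -> count=0 queue=[T6,T2] holders={T3}
Step 10: wait(T4) -> count=0 queue=[T6,T2,T4] holders={T3}
Step 11: wait(T5) -> count=0 queue=[T6,T2,T4,T5] holders={T3}
Step 12: signal(T3) -> count=0 queue=[T2,T4,T5] holders={T6}
Step 13: wait(T3) -> count=0 queue=[T2,T4,T5,T3] holders={T6}
Final holders: {T6} -> T4 not in holders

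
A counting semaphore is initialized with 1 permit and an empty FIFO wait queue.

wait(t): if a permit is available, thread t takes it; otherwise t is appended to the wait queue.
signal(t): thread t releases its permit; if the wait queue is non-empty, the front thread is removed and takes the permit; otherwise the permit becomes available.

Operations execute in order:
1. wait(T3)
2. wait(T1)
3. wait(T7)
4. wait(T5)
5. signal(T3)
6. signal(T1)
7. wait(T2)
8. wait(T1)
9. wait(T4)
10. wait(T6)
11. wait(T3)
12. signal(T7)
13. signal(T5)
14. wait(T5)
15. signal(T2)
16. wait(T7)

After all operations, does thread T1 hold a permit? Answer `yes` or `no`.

Step 1: wait(T3) -> count=0 queue=[] holders={T3}
Step 2: wait(T1) -> count=0 queue=[T1] holders={T3}
Step 3: wait(T7) -> count=0 queue=[T1,T7] holders={T3}
Step 4: wait(T5) -> count=0 queue=[T1,T7,T5] holders={T3}
Step 5: signal(T3) -> count=0 queue=[T7,T5] holders={T1}
Step 6: signal(T1) -> count=0 queue=[T5] holders={T7}
Step 7: wait(T2) -> count=0 queue=[T5,T2] holders={T7}
Step 8: wait(T1) -> count=0 queue=[T5,T2,T1] holders={T7}
Step 9: wait(T4) -> count=0 queue=[T5,T2,T1,T4] holders={T7}
Step 10: wait(T6) -> count=0 queue=[T5,T2,T1,T4,T6] holders={T7}
Step 11: wait(T3) -> count=0 queue=[T5,T2,T1,T4,T6,T3] holders={T7}
Step 12: signal(T7) -> count=0 queue=[T2,T1,T4,T6,T3] holders={T5}
Step 13: signal(T5) -> count=0 queue=[T1,T4,T6,T3] holders={T2}
Step 14: wait(T5) -> count=0 queue=[T1,T4,T6,T3,T5] holders={T2}
Step 15: signal(T2) -> count=0 queue=[T4,T6,T3,T5] holders={T1}
Step 16: wait(T7) -> count=0 queue=[T4,T6,T3,T5,T7] holders={T1}
Final holders: {T1} -> T1 in holders

Answer: yes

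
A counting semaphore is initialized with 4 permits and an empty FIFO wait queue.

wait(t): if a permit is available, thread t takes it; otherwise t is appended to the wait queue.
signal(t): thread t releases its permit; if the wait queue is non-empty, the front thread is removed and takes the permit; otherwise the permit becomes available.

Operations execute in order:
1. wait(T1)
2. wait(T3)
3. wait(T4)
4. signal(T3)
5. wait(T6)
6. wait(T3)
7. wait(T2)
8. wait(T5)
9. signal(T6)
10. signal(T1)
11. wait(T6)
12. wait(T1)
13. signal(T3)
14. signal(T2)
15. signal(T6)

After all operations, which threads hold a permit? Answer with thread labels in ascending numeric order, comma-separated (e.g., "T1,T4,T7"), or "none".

Answer: T1,T4,T5

Derivation:
Step 1: wait(T1) -> count=3 queue=[] holders={T1}
Step 2: wait(T3) -> count=2 queue=[] holders={T1,T3}
Step 3: wait(T4) -> count=1 queue=[] holders={T1,T3,T4}
Step 4: signal(T3) -> count=2 queue=[] holders={T1,T4}
Step 5: wait(T6) -> count=1 queue=[] holders={T1,T4,T6}
Step 6: wait(T3) -> count=0 queue=[] holders={T1,T3,T4,T6}
Step 7: wait(T2) -> count=0 queue=[T2] holders={T1,T3,T4,T6}
Step 8: wait(T5) -> count=0 queue=[T2,T5] holders={T1,T3,T4,T6}
Step 9: signal(T6) -> count=0 queue=[T5] holders={T1,T2,T3,T4}
Step 10: signal(T1) -> count=0 queue=[] holders={T2,T3,T4,T5}
Step 11: wait(T6) -> count=0 queue=[T6] holders={T2,T3,T4,T5}
Step 12: wait(T1) -> count=0 queue=[T6,T1] holders={T2,T3,T4,T5}
Step 13: signal(T3) -> count=0 queue=[T1] holders={T2,T4,T5,T6}
Step 14: signal(T2) -> count=0 queue=[] holders={T1,T4,T5,T6}
Step 15: signal(T6) -> count=1 queue=[] holders={T1,T4,T5}
Final holders: T1,T4,T5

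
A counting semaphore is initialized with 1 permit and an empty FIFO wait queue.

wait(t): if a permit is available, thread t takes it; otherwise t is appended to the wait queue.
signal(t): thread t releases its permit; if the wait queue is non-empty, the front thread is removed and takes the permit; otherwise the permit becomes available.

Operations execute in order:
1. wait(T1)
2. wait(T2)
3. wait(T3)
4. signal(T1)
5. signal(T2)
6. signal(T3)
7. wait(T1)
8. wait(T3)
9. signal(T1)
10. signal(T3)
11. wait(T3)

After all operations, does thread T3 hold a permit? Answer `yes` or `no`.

Answer: yes

Derivation:
Step 1: wait(T1) -> count=0 queue=[] holders={T1}
Step 2: wait(T2) -> count=0 queue=[T2] holders={T1}
Step 3: wait(T3) -> count=0 queue=[T2,T3] holders={T1}
Step 4: signal(T1) -> count=0 queue=[T3] holders={T2}
Step 5: signal(T2) -> count=0 queue=[] holders={T3}
Step 6: signal(T3) -> count=1 queue=[] holders={none}
Step 7: wait(T1) -> count=0 queue=[] holders={T1}
Step 8: wait(T3) -> count=0 queue=[T3] holders={T1}
Step 9: signal(T1) -> count=0 queue=[] holders={T3}
Step 10: signal(T3) -> count=1 queue=[] holders={none}
Step 11: wait(T3) -> count=0 queue=[] holders={T3}
Final holders: {T3} -> T3 in holders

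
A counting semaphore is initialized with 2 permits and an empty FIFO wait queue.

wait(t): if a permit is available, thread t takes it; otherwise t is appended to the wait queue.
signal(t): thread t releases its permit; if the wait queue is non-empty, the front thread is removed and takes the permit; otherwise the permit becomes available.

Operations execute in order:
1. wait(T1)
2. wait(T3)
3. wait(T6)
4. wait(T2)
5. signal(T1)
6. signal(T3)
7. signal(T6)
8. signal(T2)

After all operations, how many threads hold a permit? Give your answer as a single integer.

Answer: 0

Derivation:
Step 1: wait(T1) -> count=1 queue=[] holders={T1}
Step 2: wait(T3) -> count=0 queue=[] holders={T1,T3}
Step 3: wait(T6) -> count=0 queue=[T6] holders={T1,T3}
Step 4: wait(T2) -> count=0 queue=[T6,T2] holders={T1,T3}
Step 5: signal(T1) -> count=0 queue=[T2] holders={T3,T6}
Step 6: signal(T3) -> count=0 queue=[] holders={T2,T6}
Step 7: signal(T6) -> count=1 queue=[] holders={T2}
Step 8: signal(T2) -> count=2 queue=[] holders={none}
Final holders: {none} -> 0 thread(s)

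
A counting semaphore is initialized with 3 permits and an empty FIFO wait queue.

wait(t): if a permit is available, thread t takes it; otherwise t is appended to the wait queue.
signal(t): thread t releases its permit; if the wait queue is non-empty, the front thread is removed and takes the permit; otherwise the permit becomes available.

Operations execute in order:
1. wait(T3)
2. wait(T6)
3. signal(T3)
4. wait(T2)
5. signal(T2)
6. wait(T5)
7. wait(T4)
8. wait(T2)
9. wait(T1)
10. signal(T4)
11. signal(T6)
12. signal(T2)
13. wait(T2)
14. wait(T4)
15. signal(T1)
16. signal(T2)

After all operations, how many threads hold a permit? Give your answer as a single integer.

Answer: 2

Derivation:
Step 1: wait(T3) -> count=2 queue=[] holders={T3}
Step 2: wait(T6) -> count=1 queue=[] holders={T3,T6}
Step 3: signal(T3) -> count=2 queue=[] holders={T6}
Step 4: wait(T2) -> count=1 queue=[] holders={T2,T6}
Step 5: signal(T2) -> count=2 queue=[] holders={T6}
Step 6: wait(T5) -> count=1 queue=[] holders={T5,T6}
Step 7: wait(T4) -> count=0 queue=[] holders={T4,T5,T6}
Step 8: wait(T2) -> count=0 queue=[T2] holders={T4,T5,T6}
Step 9: wait(T1) -> count=0 queue=[T2,T1] holders={T4,T5,T6}
Step 10: signal(T4) -> count=0 queue=[T1] holders={T2,T5,T6}
Step 11: signal(T6) -> count=0 queue=[] holders={T1,T2,T5}
Step 12: signal(T2) -> count=1 queue=[] holders={T1,T5}
Step 13: wait(T2) -> count=0 queue=[] holders={T1,T2,T5}
Step 14: wait(T4) -> count=0 queue=[T4] holders={T1,T2,T5}
Step 15: signal(T1) -> count=0 queue=[] holders={T2,T4,T5}
Step 16: signal(T2) -> count=1 queue=[] holders={T4,T5}
Final holders: {T4,T5} -> 2 thread(s)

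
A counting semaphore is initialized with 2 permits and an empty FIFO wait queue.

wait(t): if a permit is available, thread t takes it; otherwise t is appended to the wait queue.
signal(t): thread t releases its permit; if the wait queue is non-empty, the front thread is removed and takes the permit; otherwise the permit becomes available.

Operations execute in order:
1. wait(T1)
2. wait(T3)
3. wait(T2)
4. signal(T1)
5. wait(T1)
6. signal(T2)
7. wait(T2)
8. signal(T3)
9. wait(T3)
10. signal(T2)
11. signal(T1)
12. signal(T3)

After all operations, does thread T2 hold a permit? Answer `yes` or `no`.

Step 1: wait(T1) -> count=1 queue=[] holders={T1}
Step 2: wait(T3) -> count=0 queue=[] holders={T1,T3}
Step 3: wait(T2) -> count=0 queue=[T2] holders={T1,T3}
Step 4: signal(T1) -> count=0 queue=[] holders={T2,T3}
Step 5: wait(T1) -> count=0 queue=[T1] holders={T2,T3}
Step 6: signal(T2) -> count=0 queue=[] holders={T1,T3}
Step 7: wait(T2) -> count=0 queue=[T2] holders={T1,T3}
Step 8: signal(T3) -> count=0 queue=[] holders={T1,T2}
Step 9: wait(T3) -> count=0 queue=[T3] holders={T1,T2}
Step 10: signal(T2) -> count=0 queue=[] holders={T1,T3}
Step 11: signal(T1) -> count=1 queue=[] holders={T3}
Step 12: signal(T3) -> count=2 queue=[] holders={none}
Final holders: {none} -> T2 not in holders

Answer: no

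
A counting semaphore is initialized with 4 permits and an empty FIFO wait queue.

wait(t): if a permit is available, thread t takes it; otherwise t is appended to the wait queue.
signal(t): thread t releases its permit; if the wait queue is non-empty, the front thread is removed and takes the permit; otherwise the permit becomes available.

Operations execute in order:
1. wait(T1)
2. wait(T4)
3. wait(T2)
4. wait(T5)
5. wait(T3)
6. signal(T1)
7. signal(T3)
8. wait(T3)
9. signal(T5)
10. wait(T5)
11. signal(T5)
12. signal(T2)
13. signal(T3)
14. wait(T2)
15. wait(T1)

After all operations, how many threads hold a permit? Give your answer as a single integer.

Answer: 3

Derivation:
Step 1: wait(T1) -> count=3 queue=[] holders={T1}
Step 2: wait(T4) -> count=2 queue=[] holders={T1,T4}
Step 3: wait(T2) -> count=1 queue=[] holders={T1,T2,T4}
Step 4: wait(T5) -> count=0 queue=[] holders={T1,T2,T4,T5}
Step 5: wait(T3) -> count=0 queue=[T3] holders={T1,T2,T4,T5}
Step 6: signal(T1) -> count=0 queue=[] holders={T2,T3,T4,T5}
Step 7: signal(T3) -> count=1 queue=[] holders={T2,T4,T5}
Step 8: wait(T3) -> count=0 queue=[] holders={T2,T3,T4,T5}
Step 9: signal(T5) -> count=1 queue=[] holders={T2,T3,T4}
Step 10: wait(T5) -> count=0 queue=[] holders={T2,T3,T4,T5}
Step 11: signal(T5) -> count=1 queue=[] holders={T2,T3,T4}
Step 12: signal(T2) -> count=2 queue=[] holders={T3,T4}
Step 13: signal(T3) -> count=3 queue=[] holders={T4}
Step 14: wait(T2) -> count=2 queue=[] holders={T2,T4}
Step 15: wait(T1) -> count=1 queue=[] holders={T1,T2,T4}
Final holders: {T1,T2,T4} -> 3 thread(s)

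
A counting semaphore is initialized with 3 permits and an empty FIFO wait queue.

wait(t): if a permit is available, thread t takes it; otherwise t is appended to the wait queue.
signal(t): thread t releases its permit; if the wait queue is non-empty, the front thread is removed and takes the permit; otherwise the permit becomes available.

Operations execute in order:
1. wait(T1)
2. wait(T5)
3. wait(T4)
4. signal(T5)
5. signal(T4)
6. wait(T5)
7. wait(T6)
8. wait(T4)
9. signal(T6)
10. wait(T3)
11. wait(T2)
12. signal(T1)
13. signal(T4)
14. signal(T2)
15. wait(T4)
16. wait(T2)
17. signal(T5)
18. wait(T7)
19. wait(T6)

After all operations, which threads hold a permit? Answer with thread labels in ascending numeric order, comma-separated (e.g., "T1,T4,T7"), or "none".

Answer: T2,T3,T4

Derivation:
Step 1: wait(T1) -> count=2 queue=[] holders={T1}
Step 2: wait(T5) -> count=1 queue=[] holders={T1,T5}
Step 3: wait(T4) -> count=0 queue=[] holders={T1,T4,T5}
Step 4: signal(T5) -> count=1 queue=[] holders={T1,T4}
Step 5: signal(T4) -> count=2 queue=[] holders={T1}
Step 6: wait(T5) -> count=1 queue=[] holders={T1,T5}
Step 7: wait(T6) -> count=0 queue=[] holders={T1,T5,T6}
Step 8: wait(T4) -> count=0 queue=[T4] holders={T1,T5,T6}
Step 9: signal(T6) -> count=0 queue=[] holders={T1,T4,T5}
Step 10: wait(T3) -> count=0 queue=[T3] holders={T1,T4,T5}
Step 11: wait(T2) -> count=0 queue=[T3,T2] holders={T1,T4,T5}
Step 12: signal(T1) -> count=0 queue=[T2] holders={T3,T4,T5}
Step 13: signal(T4) -> count=0 queue=[] holders={T2,T3,T5}
Step 14: signal(T2) -> count=1 queue=[] holders={T3,T5}
Step 15: wait(T4) -> count=0 queue=[] holders={T3,T4,T5}
Step 16: wait(T2) -> count=0 queue=[T2] holders={T3,T4,T5}
Step 17: signal(T5) -> count=0 queue=[] holders={T2,T3,T4}
Step 18: wait(T7) -> count=0 queue=[T7] holders={T2,T3,T4}
Step 19: wait(T6) -> count=0 queue=[T7,T6] holders={T2,T3,T4}
Final holders: T2,T3,T4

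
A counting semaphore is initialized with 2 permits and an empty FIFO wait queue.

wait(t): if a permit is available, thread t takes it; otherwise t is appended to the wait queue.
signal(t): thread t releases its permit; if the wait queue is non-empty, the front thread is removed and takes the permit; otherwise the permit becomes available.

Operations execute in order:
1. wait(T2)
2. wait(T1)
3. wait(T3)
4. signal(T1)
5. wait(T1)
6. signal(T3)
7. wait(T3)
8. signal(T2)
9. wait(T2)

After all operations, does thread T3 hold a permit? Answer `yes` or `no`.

Step 1: wait(T2) -> count=1 queue=[] holders={T2}
Step 2: wait(T1) -> count=0 queue=[] holders={T1,T2}
Step 3: wait(T3) -> count=0 queue=[T3] holders={T1,T2}
Step 4: signal(T1) -> count=0 queue=[] holders={T2,T3}
Step 5: wait(T1) -> count=0 queue=[T1] holders={T2,T3}
Step 6: signal(T3) -> count=0 queue=[] holders={T1,T2}
Step 7: wait(T3) -> count=0 queue=[T3] holders={T1,T2}
Step 8: signal(T2) -> count=0 queue=[] holders={T1,T3}
Step 9: wait(T2) -> count=0 queue=[T2] holders={T1,T3}
Final holders: {T1,T3} -> T3 in holders

Answer: yes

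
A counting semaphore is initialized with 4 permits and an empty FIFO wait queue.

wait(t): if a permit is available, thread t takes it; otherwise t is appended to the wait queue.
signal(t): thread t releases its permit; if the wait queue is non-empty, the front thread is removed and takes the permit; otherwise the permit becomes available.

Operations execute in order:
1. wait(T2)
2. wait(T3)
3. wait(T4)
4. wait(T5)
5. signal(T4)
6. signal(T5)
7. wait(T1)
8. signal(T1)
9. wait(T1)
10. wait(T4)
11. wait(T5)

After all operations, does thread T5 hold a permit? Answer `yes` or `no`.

Step 1: wait(T2) -> count=3 queue=[] holders={T2}
Step 2: wait(T3) -> count=2 queue=[] holders={T2,T3}
Step 3: wait(T4) -> count=1 queue=[] holders={T2,T3,T4}
Step 4: wait(T5) -> count=0 queue=[] holders={T2,T3,T4,T5}
Step 5: signal(T4) -> count=1 queue=[] holders={T2,T3,T5}
Step 6: signal(T5) -> count=2 queue=[] holders={T2,T3}
Step 7: wait(T1) -> count=1 queue=[] holders={T1,T2,T3}
Step 8: signal(T1) -> count=2 queue=[] holders={T2,T3}
Step 9: wait(T1) -> count=1 queue=[] holders={T1,T2,T3}
Step 10: wait(T4) -> count=0 queue=[] holders={T1,T2,T3,T4}
Step 11: wait(T5) -> count=0 queue=[T5] holders={T1,T2,T3,T4}
Final holders: {T1,T2,T3,T4} -> T5 not in holders

Answer: no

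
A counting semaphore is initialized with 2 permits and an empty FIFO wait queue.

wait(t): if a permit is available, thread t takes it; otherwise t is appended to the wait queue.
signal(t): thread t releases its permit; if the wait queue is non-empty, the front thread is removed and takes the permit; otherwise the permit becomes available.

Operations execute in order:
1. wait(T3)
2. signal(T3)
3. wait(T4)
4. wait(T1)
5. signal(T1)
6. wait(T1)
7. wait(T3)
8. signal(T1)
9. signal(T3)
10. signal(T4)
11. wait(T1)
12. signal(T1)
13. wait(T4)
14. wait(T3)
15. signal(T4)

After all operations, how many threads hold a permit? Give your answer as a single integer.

Answer: 1

Derivation:
Step 1: wait(T3) -> count=1 queue=[] holders={T3}
Step 2: signal(T3) -> count=2 queue=[] holders={none}
Step 3: wait(T4) -> count=1 queue=[] holders={T4}
Step 4: wait(T1) -> count=0 queue=[] holders={T1,T4}
Step 5: signal(T1) -> count=1 queue=[] holders={T4}
Step 6: wait(T1) -> count=0 queue=[] holders={T1,T4}
Step 7: wait(T3) -> count=0 queue=[T3] holders={T1,T4}
Step 8: signal(T1) -> count=0 queue=[] holders={T3,T4}
Step 9: signal(T3) -> count=1 queue=[] holders={T4}
Step 10: signal(T4) -> count=2 queue=[] holders={none}
Step 11: wait(T1) -> count=1 queue=[] holders={T1}
Step 12: signal(T1) -> count=2 queue=[] holders={none}
Step 13: wait(T4) -> count=1 queue=[] holders={T4}
Step 14: wait(T3) -> count=0 queue=[] holders={T3,T4}
Step 15: signal(T4) -> count=1 queue=[] holders={T3}
Final holders: {T3} -> 1 thread(s)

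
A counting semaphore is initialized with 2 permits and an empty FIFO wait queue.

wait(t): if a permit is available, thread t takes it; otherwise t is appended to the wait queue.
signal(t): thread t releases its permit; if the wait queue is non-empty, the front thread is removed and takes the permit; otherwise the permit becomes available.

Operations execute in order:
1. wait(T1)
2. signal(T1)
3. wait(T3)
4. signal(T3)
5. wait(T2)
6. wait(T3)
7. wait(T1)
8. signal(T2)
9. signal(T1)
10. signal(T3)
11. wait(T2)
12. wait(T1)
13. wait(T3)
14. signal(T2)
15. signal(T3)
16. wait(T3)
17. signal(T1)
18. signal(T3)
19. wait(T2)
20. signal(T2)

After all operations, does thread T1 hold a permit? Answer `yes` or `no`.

Answer: no

Derivation:
Step 1: wait(T1) -> count=1 queue=[] holders={T1}
Step 2: signal(T1) -> count=2 queue=[] holders={none}
Step 3: wait(T3) -> count=1 queue=[] holders={T3}
Step 4: signal(T3) -> count=2 queue=[] holders={none}
Step 5: wait(T2) -> count=1 queue=[] holders={T2}
Step 6: wait(T3) -> count=0 queue=[] holders={T2,T3}
Step 7: wait(T1) -> count=0 queue=[T1] holders={T2,T3}
Step 8: signal(T2) -> count=0 queue=[] holders={T1,T3}
Step 9: signal(T1) -> count=1 queue=[] holders={T3}
Step 10: signal(T3) -> count=2 queue=[] holders={none}
Step 11: wait(T2) -> count=1 queue=[] holders={T2}
Step 12: wait(T1) -> count=0 queue=[] holders={T1,T2}
Step 13: wait(T3) -> count=0 queue=[T3] holders={T1,T2}
Step 14: signal(T2) -> count=0 queue=[] holders={T1,T3}
Step 15: signal(T3) -> count=1 queue=[] holders={T1}
Step 16: wait(T3) -> count=0 queue=[] holders={T1,T3}
Step 17: signal(T1) -> count=1 queue=[] holders={T3}
Step 18: signal(T3) -> count=2 queue=[] holders={none}
Step 19: wait(T2) -> count=1 queue=[] holders={T2}
Step 20: signal(T2) -> count=2 queue=[] holders={none}
Final holders: {none} -> T1 not in holders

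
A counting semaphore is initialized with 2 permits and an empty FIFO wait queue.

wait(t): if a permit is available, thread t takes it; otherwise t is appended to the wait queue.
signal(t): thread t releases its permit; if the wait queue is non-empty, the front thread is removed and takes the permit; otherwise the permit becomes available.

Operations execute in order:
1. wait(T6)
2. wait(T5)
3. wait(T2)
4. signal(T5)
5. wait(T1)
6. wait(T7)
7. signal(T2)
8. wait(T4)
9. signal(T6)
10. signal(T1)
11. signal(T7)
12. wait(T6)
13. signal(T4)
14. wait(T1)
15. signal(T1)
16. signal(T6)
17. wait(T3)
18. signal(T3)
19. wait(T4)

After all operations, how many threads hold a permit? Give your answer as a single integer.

Step 1: wait(T6) -> count=1 queue=[] holders={T6}
Step 2: wait(T5) -> count=0 queue=[] holders={T5,T6}
Step 3: wait(T2) -> count=0 queue=[T2] holders={T5,T6}
Step 4: signal(T5) -> count=0 queue=[] holders={T2,T6}
Step 5: wait(T1) -> count=0 queue=[T1] holders={T2,T6}
Step 6: wait(T7) -> count=0 queue=[T1,T7] holders={T2,T6}
Step 7: signal(T2) -> count=0 queue=[T7] holders={T1,T6}
Step 8: wait(T4) -> count=0 queue=[T7,T4] holders={T1,T6}
Step 9: signal(T6) -> count=0 queue=[T4] holders={T1,T7}
Step 10: signal(T1) -> count=0 queue=[] holders={T4,T7}
Step 11: signal(T7) -> count=1 queue=[] holders={T4}
Step 12: wait(T6) -> count=0 queue=[] holders={T4,T6}
Step 13: signal(T4) -> count=1 queue=[] holders={T6}
Step 14: wait(T1) -> count=0 queue=[] holders={T1,T6}
Step 15: signal(T1) -> count=1 queue=[] holders={T6}
Step 16: signal(T6) -> count=2 queue=[] holders={none}
Step 17: wait(T3) -> count=1 queue=[] holders={T3}
Step 18: signal(T3) -> count=2 queue=[] holders={none}
Step 19: wait(T4) -> count=1 queue=[] holders={T4}
Final holders: {T4} -> 1 thread(s)

Answer: 1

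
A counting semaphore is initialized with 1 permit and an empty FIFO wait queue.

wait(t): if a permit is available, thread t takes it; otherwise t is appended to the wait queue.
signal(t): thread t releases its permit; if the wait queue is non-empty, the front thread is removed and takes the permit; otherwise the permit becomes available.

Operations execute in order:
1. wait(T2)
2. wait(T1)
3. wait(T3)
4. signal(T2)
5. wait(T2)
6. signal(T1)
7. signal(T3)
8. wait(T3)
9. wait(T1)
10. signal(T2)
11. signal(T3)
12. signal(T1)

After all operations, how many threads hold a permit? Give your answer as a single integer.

Step 1: wait(T2) -> count=0 queue=[] holders={T2}
Step 2: wait(T1) -> count=0 queue=[T1] holders={T2}
Step 3: wait(T3) -> count=0 queue=[T1,T3] holders={T2}
Step 4: signal(T2) -> count=0 queue=[T3] holders={T1}
Step 5: wait(T2) -> count=0 queue=[T3,T2] holders={T1}
Step 6: signal(T1) -> count=0 queue=[T2] holders={T3}
Step 7: signal(T3) -> count=0 queue=[] holders={T2}
Step 8: wait(T3) -> count=0 queue=[T3] holders={T2}
Step 9: wait(T1) -> count=0 queue=[T3,T1] holders={T2}
Step 10: signal(T2) -> count=0 queue=[T1] holders={T3}
Step 11: signal(T3) -> count=0 queue=[] holders={T1}
Step 12: signal(T1) -> count=1 queue=[] holders={none}
Final holders: {none} -> 0 thread(s)

Answer: 0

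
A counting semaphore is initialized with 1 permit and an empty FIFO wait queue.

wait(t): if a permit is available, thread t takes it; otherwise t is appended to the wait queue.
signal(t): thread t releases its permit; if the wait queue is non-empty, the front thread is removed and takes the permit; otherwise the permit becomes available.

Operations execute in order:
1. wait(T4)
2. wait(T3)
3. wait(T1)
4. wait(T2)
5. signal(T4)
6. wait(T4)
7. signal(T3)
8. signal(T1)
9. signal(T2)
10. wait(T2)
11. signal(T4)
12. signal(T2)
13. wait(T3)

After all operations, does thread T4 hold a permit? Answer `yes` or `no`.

Step 1: wait(T4) -> count=0 queue=[] holders={T4}
Step 2: wait(T3) -> count=0 queue=[T3] holders={T4}
Step 3: wait(T1) -> count=0 queue=[T3,T1] holders={T4}
Step 4: wait(T2) -> count=0 queue=[T3,T1,T2] holders={T4}
Step 5: signal(T4) -> count=0 queue=[T1,T2] holders={T3}
Step 6: wait(T4) -> count=0 queue=[T1,T2,T4] holders={T3}
Step 7: signal(T3) -> count=0 queue=[T2,T4] holders={T1}
Step 8: signal(T1) -> count=0 queue=[T4] holders={T2}
Step 9: signal(T2) -> count=0 queue=[] holders={T4}
Step 10: wait(T2) -> count=0 queue=[T2] holders={T4}
Step 11: signal(T4) -> count=0 queue=[] holders={T2}
Step 12: signal(T2) -> count=1 queue=[] holders={none}
Step 13: wait(T3) -> count=0 queue=[] holders={T3}
Final holders: {T3} -> T4 not in holders

Answer: no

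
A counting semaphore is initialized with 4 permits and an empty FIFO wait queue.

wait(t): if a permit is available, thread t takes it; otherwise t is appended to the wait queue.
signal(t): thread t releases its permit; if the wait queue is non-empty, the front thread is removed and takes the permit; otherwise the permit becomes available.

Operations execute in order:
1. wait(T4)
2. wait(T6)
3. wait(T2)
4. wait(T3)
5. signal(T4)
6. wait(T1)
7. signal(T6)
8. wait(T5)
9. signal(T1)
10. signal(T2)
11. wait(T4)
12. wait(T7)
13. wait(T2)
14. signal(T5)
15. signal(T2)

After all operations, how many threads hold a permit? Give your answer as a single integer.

Answer: 3

Derivation:
Step 1: wait(T4) -> count=3 queue=[] holders={T4}
Step 2: wait(T6) -> count=2 queue=[] holders={T4,T6}
Step 3: wait(T2) -> count=1 queue=[] holders={T2,T4,T6}
Step 4: wait(T3) -> count=0 queue=[] holders={T2,T3,T4,T6}
Step 5: signal(T4) -> count=1 queue=[] holders={T2,T3,T6}
Step 6: wait(T1) -> count=0 queue=[] holders={T1,T2,T3,T6}
Step 7: signal(T6) -> count=1 queue=[] holders={T1,T2,T3}
Step 8: wait(T5) -> count=0 queue=[] holders={T1,T2,T3,T5}
Step 9: signal(T1) -> count=1 queue=[] holders={T2,T3,T5}
Step 10: signal(T2) -> count=2 queue=[] holders={T3,T5}
Step 11: wait(T4) -> count=1 queue=[] holders={T3,T4,T5}
Step 12: wait(T7) -> count=0 queue=[] holders={T3,T4,T5,T7}
Step 13: wait(T2) -> count=0 queue=[T2] holders={T3,T4,T5,T7}
Step 14: signal(T5) -> count=0 queue=[] holders={T2,T3,T4,T7}
Step 15: signal(T2) -> count=1 queue=[] holders={T3,T4,T7}
Final holders: {T3,T4,T7} -> 3 thread(s)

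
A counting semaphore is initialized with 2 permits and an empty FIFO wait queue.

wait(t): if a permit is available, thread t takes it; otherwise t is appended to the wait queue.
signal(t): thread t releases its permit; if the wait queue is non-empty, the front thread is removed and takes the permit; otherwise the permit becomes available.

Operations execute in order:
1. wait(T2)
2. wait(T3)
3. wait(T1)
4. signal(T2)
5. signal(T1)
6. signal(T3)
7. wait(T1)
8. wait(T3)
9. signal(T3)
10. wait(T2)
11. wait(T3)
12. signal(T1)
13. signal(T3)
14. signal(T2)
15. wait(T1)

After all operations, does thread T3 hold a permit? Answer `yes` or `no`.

Step 1: wait(T2) -> count=1 queue=[] holders={T2}
Step 2: wait(T3) -> count=0 queue=[] holders={T2,T3}
Step 3: wait(T1) -> count=0 queue=[T1] holders={T2,T3}
Step 4: signal(T2) -> count=0 queue=[] holders={T1,T3}
Step 5: signal(T1) -> count=1 queue=[] holders={T3}
Step 6: signal(T3) -> count=2 queue=[] holders={none}
Step 7: wait(T1) -> count=1 queue=[] holders={T1}
Step 8: wait(T3) -> count=0 queue=[] holders={T1,T3}
Step 9: signal(T3) -> count=1 queue=[] holders={T1}
Step 10: wait(T2) -> count=0 queue=[] holders={T1,T2}
Step 11: wait(T3) -> count=0 queue=[T3] holders={T1,T2}
Step 12: signal(T1) -> count=0 queue=[] holders={T2,T3}
Step 13: signal(T3) -> count=1 queue=[] holders={T2}
Step 14: signal(T2) -> count=2 queue=[] holders={none}
Step 15: wait(T1) -> count=1 queue=[] holders={T1}
Final holders: {T1} -> T3 not in holders

Answer: no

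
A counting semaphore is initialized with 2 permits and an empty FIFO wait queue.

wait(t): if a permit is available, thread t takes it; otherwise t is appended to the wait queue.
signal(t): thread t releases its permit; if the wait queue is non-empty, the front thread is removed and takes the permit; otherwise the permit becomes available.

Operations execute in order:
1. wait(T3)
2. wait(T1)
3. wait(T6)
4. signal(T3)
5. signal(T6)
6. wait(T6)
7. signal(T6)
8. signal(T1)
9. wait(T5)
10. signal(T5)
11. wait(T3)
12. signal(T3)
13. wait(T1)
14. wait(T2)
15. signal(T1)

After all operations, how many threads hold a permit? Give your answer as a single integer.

Answer: 1

Derivation:
Step 1: wait(T3) -> count=1 queue=[] holders={T3}
Step 2: wait(T1) -> count=0 queue=[] holders={T1,T3}
Step 3: wait(T6) -> count=0 queue=[T6] holders={T1,T3}
Step 4: signal(T3) -> count=0 queue=[] holders={T1,T6}
Step 5: signal(T6) -> count=1 queue=[] holders={T1}
Step 6: wait(T6) -> count=0 queue=[] holders={T1,T6}
Step 7: signal(T6) -> count=1 queue=[] holders={T1}
Step 8: signal(T1) -> count=2 queue=[] holders={none}
Step 9: wait(T5) -> count=1 queue=[] holders={T5}
Step 10: signal(T5) -> count=2 queue=[] holders={none}
Step 11: wait(T3) -> count=1 queue=[] holders={T3}
Step 12: signal(T3) -> count=2 queue=[] holders={none}
Step 13: wait(T1) -> count=1 queue=[] holders={T1}
Step 14: wait(T2) -> count=0 queue=[] holders={T1,T2}
Step 15: signal(T1) -> count=1 queue=[] holders={T2}
Final holders: {T2} -> 1 thread(s)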